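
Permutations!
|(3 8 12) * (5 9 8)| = |(3 5 9 8 12)| = 5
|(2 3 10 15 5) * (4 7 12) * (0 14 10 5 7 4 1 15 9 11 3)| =8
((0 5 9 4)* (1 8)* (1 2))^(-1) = (0 4 9 5)(1 2 8) = [4, 2, 8, 3, 9, 0, 6, 7, 1, 5]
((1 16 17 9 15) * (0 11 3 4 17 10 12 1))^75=(0 9 4 11 15 17 3)(1 12 10 16)=[9, 12, 2, 0, 11, 5, 6, 7, 8, 4, 16, 15, 10, 13, 14, 17, 1, 3]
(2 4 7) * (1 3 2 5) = (1 3 2 4 7 5) = [0, 3, 4, 2, 7, 1, 6, 5]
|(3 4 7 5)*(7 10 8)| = 6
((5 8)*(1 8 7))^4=[0, 1, 2, 3, 4, 5, 6, 7, 8]=(8)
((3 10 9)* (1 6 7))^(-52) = [0, 7, 2, 9, 4, 5, 1, 6, 8, 10, 3] = (1 7 6)(3 9 10)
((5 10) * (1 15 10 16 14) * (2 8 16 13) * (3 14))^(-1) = (1 14 3 16 8 2 13 5 10 15) = [0, 14, 13, 16, 4, 10, 6, 7, 2, 9, 15, 11, 12, 5, 3, 1, 8]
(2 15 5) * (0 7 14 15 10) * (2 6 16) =(0 7 14 15 5 6 16 2 10) =[7, 1, 10, 3, 4, 6, 16, 14, 8, 9, 0, 11, 12, 13, 15, 5, 2]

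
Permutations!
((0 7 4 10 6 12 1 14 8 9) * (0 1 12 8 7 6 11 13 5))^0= (14)= [0, 1, 2, 3, 4, 5, 6, 7, 8, 9, 10, 11, 12, 13, 14]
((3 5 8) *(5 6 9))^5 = (9) = [0, 1, 2, 3, 4, 5, 6, 7, 8, 9]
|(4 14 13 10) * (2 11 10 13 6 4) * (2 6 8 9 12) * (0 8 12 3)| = |(0 8 9 3)(2 11 10 6 4 14 12)| = 28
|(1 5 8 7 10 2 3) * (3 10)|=10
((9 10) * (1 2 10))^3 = (1 9 10 2) = [0, 9, 1, 3, 4, 5, 6, 7, 8, 10, 2]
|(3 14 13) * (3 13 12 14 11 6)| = |(3 11 6)(12 14)| = 6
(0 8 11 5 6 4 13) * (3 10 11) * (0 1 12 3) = (0 8)(1 12 3 10 11 5 6 4 13) = [8, 12, 2, 10, 13, 6, 4, 7, 0, 9, 11, 5, 3, 1]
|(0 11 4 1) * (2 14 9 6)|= |(0 11 4 1)(2 14 9 6)|= 4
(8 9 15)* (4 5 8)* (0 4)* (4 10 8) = (0 10 8 9 15)(4 5) = [10, 1, 2, 3, 5, 4, 6, 7, 9, 15, 8, 11, 12, 13, 14, 0]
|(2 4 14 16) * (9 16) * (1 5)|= 10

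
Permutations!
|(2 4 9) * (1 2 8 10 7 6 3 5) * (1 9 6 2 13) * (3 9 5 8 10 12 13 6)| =|(1 6 9 10 7 2 4 3 8 12 13)| =11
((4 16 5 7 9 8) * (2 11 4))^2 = (2 4 5 9)(7 8 11 16) = [0, 1, 4, 3, 5, 9, 6, 8, 11, 2, 10, 16, 12, 13, 14, 15, 7]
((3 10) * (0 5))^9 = (0 5)(3 10) = [5, 1, 2, 10, 4, 0, 6, 7, 8, 9, 3]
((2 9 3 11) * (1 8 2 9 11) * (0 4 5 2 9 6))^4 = [11, 1, 4, 3, 6, 0, 2, 7, 8, 9, 10, 5] = (0 11 5)(2 4 6)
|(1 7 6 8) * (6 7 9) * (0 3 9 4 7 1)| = |(0 3 9 6 8)(1 4 7)| = 15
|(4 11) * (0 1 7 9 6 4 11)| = 6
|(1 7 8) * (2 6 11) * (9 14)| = 6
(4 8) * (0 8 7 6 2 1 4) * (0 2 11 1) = [8, 4, 0, 3, 7, 5, 11, 6, 2, 9, 10, 1] = (0 8 2)(1 4 7 6 11)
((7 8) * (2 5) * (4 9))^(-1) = (2 5)(4 9)(7 8) = [0, 1, 5, 3, 9, 2, 6, 8, 7, 4]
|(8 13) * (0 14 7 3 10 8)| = 7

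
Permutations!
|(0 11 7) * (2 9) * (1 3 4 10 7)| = 14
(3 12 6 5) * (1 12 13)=(1 12 6 5 3 13)=[0, 12, 2, 13, 4, 3, 5, 7, 8, 9, 10, 11, 6, 1]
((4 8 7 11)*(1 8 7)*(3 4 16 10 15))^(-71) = (1 8)(3 15 10 16 11 7 4) = [0, 8, 2, 15, 3, 5, 6, 4, 1, 9, 16, 7, 12, 13, 14, 10, 11]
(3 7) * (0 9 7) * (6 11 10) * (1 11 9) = [1, 11, 2, 0, 4, 5, 9, 3, 8, 7, 6, 10] = (0 1 11 10 6 9 7 3)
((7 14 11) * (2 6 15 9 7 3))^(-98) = (2 11 7 15)(3 14 9 6) = [0, 1, 11, 14, 4, 5, 3, 15, 8, 6, 10, 7, 12, 13, 9, 2]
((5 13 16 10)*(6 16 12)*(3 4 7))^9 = (5 6)(10 12)(13 16) = [0, 1, 2, 3, 4, 6, 5, 7, 8, 9, 12, 11, 10, 16, 14, 15, 13]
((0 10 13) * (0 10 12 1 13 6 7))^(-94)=(0 10 12 6 1 7 13)=[10, 7, 2, 3, 4, 5, 1, 13, 8, 9, 12, 11, 6, 0]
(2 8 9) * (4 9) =(2 8 4 9) =[0, 1, 8, 3, 9, 5, 6, 7, 4, 2]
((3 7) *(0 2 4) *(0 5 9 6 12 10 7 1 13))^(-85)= (0 13 1 3 7 10 12 6 9 5 4 2)= [13, 3, 0, 7, 2, 4, 9, 10, 8, 5, 12, 11, 6, 1]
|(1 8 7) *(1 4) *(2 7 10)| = |(1 8 10 2 7 4)| = 6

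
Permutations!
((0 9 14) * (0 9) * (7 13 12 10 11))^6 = (14)(7 13 12 10 11) = [0, 1, 2, 3, 4, 5, 6, 13, 8, 9, 11, 7, 10, 12, 14]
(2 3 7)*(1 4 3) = (1 4 3 7 2) = [0, 4, 1, 7, 3, 5, 6, 2]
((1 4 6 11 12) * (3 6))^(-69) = [0, 6, 2, 12, 11, 5, 1, 7, 8, 9, 10, 4, 3] = (1 6)(3 12)(4 11)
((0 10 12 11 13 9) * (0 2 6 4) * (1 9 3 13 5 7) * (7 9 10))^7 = (0 9 10 4 5 1 6 11 7 2 12)(3 13) = [9, 6, 12, 13, 5, 1, 11, 2, 8, 10, 4, 7, 0, 3]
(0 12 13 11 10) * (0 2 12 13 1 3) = [13, 3, 12, 0, 4, 5, 6, 7, 8, 9, 2, 10, 1, 11] = (0 13 11 10 2 12 1 3)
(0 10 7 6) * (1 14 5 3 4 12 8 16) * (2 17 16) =(0 10 7 6)(1 14 5 3 4 12 8 2 17 16) =[10, 14, 17, 4, 12, 3, 0, 6, 2, 9, 7, 11, 8, 13, 5, 15, 1, 16]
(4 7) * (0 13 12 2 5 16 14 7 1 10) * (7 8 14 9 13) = (0 7 4 1 10)(2 5 16 9 13 12)(8 14) = [7, 10, 5, 3, 1, 16, 6, 4, 14, 13, 0, 11, 2, 12, 8, 15, 9]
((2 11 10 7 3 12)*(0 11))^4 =(0 3 11 12 10 2 7) =[3, 1, 7, 11, 4, 5, 6, 0, 8, 9, 2, 12, 10]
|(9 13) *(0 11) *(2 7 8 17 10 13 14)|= |(0 11)(2 7 8 17 10 13 9 14)|= 8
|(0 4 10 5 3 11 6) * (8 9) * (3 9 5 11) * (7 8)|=20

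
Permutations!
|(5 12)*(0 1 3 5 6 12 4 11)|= |(0 1 3 5 4 11)(6 12)|= 6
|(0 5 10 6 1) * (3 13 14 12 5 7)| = |(0 7 3 13 14 12 5 10 6 1)| = 10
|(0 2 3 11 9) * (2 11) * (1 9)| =|(0 11 1 9)(2 3)| =4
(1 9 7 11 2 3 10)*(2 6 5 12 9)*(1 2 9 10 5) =[0, 9, 3, 5, 4, 12, 1, 11, 8, 7, 2, 6, 10] =(1 9 7 11 6)(2 3 5 12 10)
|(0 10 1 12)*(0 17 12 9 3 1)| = |(0 10)(1 9 3)(12 17)| = 6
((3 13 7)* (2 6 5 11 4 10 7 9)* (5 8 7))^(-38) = [0, 1, 3, 6, 5, 4, 13, 2, 9, 7, 11, 10, 12, 8] = (2 3 6 13 8 9 7)(4 5)(10 11)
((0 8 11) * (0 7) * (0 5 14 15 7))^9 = (5 14 15 7) = [0, 1, 2, 3, 4, 14, 6, 5, 8, 9, 10, 11, 12, 13, 15, 7]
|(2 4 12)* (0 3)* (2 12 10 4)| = |(12)(0 3)(4 10)| = 2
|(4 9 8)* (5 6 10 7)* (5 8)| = 7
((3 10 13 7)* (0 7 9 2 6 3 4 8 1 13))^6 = (0 9 7 2 4 6 8 3 1 10 13) = [9, 10, 4, 1, 6, 5, 8, 2, 3, 7, 13, 11, 12, 0]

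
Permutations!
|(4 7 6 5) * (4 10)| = |(4 7 6 5 10)| = 5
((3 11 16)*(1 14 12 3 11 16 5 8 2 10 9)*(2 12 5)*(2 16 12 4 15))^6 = (16)(1 2 8)(4 14 10)(5 9 15) = [0, 2, 8, 3, 14, 9, 6, 7, 1, 15, 4, 11, 12, 13, 10, 5, 16]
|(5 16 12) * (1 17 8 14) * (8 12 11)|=|(1 17 12 5 16 11 8 14)|=8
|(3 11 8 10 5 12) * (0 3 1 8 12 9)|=|(0 3 11 12 1 8 10 5 9)|=9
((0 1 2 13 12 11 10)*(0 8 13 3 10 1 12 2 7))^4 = (0 7 1 11 12)(2 13 8 10 3) = [7, 11, 13, 2, 4, 5, 6, 1, 10, 9, 3, 12, 0, 8]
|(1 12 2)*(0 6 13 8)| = |(0 6 13 8)(1 12 2)| = 12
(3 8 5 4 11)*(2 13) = (2 13)(3 8 5 4 11) = [0, 1, 13, 8, 11, 4, 6, 7, 5, 9, 10, 3, 12, 2]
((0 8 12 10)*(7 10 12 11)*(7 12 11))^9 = (0 8 7 10)(11 12) = [8, 1, 2, 3, 4, 5, 6, 10, 7, 9, 0, 12, 11]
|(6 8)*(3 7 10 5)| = |(3 7 10 5)(6 8)| = 4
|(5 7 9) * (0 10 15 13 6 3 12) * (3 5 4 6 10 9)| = |(0 9 4 6 5 7 3 12)(10 15 13)| = 24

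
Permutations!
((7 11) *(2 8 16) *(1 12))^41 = (1 12)(2 16 8)(7 11) = [0, 12, 16, 3, 4, 5, 6, 11, 2, 9, 10, 7, 1, 13, 14, 15, 8]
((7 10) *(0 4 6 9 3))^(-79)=(0 4 6 9 3)(7 10)=[4, 1, 2, 0, 6, 5, 9, 10, 8, 3, 7]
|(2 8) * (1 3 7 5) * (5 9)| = 10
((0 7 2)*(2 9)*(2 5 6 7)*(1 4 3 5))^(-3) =(0 2)(1 6 4 7 3 9 5) =[2, 6, 0, 9, 7, 1, 4, 3, 8, 5]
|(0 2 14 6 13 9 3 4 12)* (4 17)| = 10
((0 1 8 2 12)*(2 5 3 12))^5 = (0 12 3 5 8 1) = [12, 0, 2, 5, 4, 8, 6, 7, 1, 9, 10, 11, 3]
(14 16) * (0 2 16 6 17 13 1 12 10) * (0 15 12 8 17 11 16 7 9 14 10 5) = [2, 8, 7, 3, 4, 0, 11, 9, 17, 14, 15, 16, 5, 1, 6, 12, 10, 13] = (0 2 7 9 14 6 11 16 10 15 12 5)(1 8 17 13)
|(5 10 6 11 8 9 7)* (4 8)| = |(4 8 9 7 5 10 6 11)| = 8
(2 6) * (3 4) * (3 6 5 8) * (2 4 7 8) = [0, 1, 5, 7, 6, 2, 4, 8, 3] = (2 5)(3 7 8)(4 6)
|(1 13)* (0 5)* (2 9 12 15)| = 4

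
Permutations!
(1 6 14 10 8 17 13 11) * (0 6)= (0 6 14 10 8 17 13 11 1)= [6, 0, 2, 3, 4, 5, 14, 7, 17, 9, 8, 1, 12, 11, 10, 15, 16, 13]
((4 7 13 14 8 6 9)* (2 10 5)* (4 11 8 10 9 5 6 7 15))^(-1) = (2 5 6 10 14 13 7 8 11 9)(4 15) = [0, 1, 5, 3, 15, 6, 10, 8, 11, 2, 14, 9, 12, 7, 13, 4]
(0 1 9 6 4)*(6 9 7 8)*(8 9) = [1, 7, 2, 3, 0, 5, 4, 9, 6, 8] = (0 1 7 9 8 6 4)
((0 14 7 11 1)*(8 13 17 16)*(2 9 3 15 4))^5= (8 13 17 16)= [0, 1, 2, 3, 4, 5, 6, 7, 13, 9, 10, 11, 12, 17, 14, 15, 8, 16]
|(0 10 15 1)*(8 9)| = 4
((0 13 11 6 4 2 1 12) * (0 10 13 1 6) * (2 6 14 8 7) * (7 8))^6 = (14) = [0, 1, 2, 3, 4, 5, 6, 7, 8, 9, 10, 11, 12, 13, 14]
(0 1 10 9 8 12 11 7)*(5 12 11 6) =(0 1 10 9 8 11 7)(5 12 6) =[1, 10, 2, 3, 4, 12, 5, 0, 11, 8, 9, 7, 6]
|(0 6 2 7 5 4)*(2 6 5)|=6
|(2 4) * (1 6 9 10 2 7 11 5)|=|(1 6 9 10 2 4 7 11 5)|=9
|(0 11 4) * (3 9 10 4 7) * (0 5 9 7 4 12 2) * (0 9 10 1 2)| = |(0 11 4 5 10 12)(1 2 9)(3 7)| = 6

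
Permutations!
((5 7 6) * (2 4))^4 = (5 7 6) = [0, 1, 2, 3, 4, 7, 5, 6]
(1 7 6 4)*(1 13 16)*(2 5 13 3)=(1 7 6 4 3 2 5 13 16)=[0, 7, 5, 2, 3, 13, 4, 6, 8, 9, 10, 11, 12, 16, 14, 15, 1]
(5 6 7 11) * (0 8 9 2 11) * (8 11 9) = [11, 1, 9, 3, 4, 6, 7, 0, 8, 2, 10, 5] = (0 11 5 6 7)(2 9)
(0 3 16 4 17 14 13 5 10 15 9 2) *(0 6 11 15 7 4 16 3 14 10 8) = (0 14 13 5 8)(2 6 11 15 9)(4 17 10 7) = [14, 1, 6, 3, 17, 8, 11, 4, 0, 2, 7, 15, 12, 5, 13, 9, 16, 10]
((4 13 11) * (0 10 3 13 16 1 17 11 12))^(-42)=(0 13 10 12 3)(1 4 17 16 11)=[13, 4, 2, 0, 17, 5, 6, 7, 8, 9, 12, 1, 3, 10, 14, 15, 11, 16]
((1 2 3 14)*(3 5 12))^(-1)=(1 14 3 12 5 2)=[0, 14, 1, 12, 4, 2, 6, 7, 8, 9, 10, 11, 5, 13, 3]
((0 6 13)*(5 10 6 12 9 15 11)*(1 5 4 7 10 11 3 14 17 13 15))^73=(0 17 3 6 7 11 1 12 13 14 15 10 4 5 9)=[17, 12, 2, 6, 5, 9, 7, 11, 8, 0, 4, 1, 13, 14, 15, 10, 16, 3]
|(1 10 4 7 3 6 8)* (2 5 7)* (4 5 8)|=|(1 10 5 7 3 6 4 2 8)|=9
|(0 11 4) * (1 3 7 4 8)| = |(0 11 8 1 3 7 4)| = 7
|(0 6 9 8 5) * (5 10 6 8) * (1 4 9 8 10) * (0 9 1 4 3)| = 14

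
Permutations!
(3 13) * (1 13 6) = (1 13 3 6) = [0, 13, 2, 6, 4, 5, 1, 7, 8, 9, 10, 11, 12, 3]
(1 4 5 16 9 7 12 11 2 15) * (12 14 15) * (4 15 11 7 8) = [0, 15, 12, 3, 5, 16, 6, 14, 4, 8, 10, 2, 7, 13, 11, 1, 9] = (1 15)(2 12 7 14 11)(4 5 16 9 8)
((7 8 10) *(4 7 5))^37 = (4 8 5 7 10) = [0, 1, 2, 3, 8, 7, 6, 10, 5, 9, 4]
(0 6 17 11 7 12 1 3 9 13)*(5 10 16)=[6, 3, 2, 9, 4, 10, 17, 12, 8, 13, 16, 7, 1, 0, 14, 15, 5, 11]=(0 6 17 11 7 12 1 3 9 13)(5 10 16)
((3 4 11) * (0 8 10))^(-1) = (0 10 8)(3 11 4) = [10, 1, 2, 11, 3, 5, 6, 7, 0, 9, 8, 4]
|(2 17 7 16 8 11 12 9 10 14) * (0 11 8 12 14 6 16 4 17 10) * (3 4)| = 36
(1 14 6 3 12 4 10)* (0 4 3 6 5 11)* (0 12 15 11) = (0 4 10 1 14 5)(3 15 11 12) = [4, 14, 2, 15, 10, 0, 6, 7, 8, 9, 1, 12, 3, 13, 5, 11]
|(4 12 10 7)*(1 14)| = |(1 14)(4 12 10 7)| = 4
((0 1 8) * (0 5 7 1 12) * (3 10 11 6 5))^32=(12)=[0, 1, 2, 3, 4, 5, 6, 7, 8, 9, 10, 11, 12]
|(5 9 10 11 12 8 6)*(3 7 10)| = |(3 7 10 11 12 8 6 5 9)| = 9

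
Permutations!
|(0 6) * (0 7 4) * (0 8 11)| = |(0 6 7 4 8 11)| = 6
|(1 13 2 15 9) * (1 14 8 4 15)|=|(1 13 2)(4 15 9 14 8)|=15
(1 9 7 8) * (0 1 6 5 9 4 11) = (0 1 4 11)(5 9 7 8 6) = [1, 4, 2, 3, 11, 9, 5, 8, 6, 7, 10, 0]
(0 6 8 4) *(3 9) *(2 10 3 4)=(0 6 8 2 10 3 9 4)=[6, 1, 10, 9, 0, 5, 8, 7, 2, 4, 3]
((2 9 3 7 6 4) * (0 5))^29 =(0 5)(2 4 6 7 3 9) =[5, 1, 4, 9, 6, 0, 7, 3, 8, 2]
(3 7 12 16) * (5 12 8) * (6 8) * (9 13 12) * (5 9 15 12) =(3 7 6 8 9 13 5 15 12 16) =[0, 1, 2, 7, 4, 15, 8, 6, 9, 13, 10, 11, 16, 5, 14, 12, 3]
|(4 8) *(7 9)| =2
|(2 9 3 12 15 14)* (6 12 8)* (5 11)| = 8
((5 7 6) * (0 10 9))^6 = (10) = [0, 1, 2, 3, 4, 5, 6, 7, 8, 9, 10]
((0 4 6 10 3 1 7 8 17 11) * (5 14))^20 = (17) = [0, 1, 2, 3, 4, 5, 6, 7, 8, 9, 10, 11, 12, 13, 14, 15, 16, 17]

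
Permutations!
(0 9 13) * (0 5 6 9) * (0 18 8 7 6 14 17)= (0 18 8 7 6 9 13 5 14 17)= [18, 1, 2, 3, 4, 14, 9, 6, 7, 13, 10, 11, 12, 5, 17, 15, 16, 0, 8]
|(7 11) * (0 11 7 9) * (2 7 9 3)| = 6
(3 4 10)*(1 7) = (1 7)(3 4 10) = [0, 7, 2, 4, 10, 5, 6, 1, 8, 9, 3]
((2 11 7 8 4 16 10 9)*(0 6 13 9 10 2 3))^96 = (16)(0 6 13 9 3) = [6, 1, 2, 0, 4, 5, 13, 7, 8, 3, 10, 11, 12, 9, 14, 15, 16]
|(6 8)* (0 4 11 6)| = 5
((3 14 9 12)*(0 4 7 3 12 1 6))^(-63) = [4, 6, 2, 14, 7, 5, 0, 3, 8, 1, 10, 11, 12, 13, 9] = (0 4 7 3 14 9 1 6)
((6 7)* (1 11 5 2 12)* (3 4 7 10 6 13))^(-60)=(13)=[0, 1, 2, 3, 4, 5, 6, 7, 8, 9, 10, 11, 12, 13]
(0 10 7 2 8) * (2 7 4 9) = (0 10 4 9 2 8) = [10, 1, 8, 3, 9, 5, 6, 7, 0, 2, 4]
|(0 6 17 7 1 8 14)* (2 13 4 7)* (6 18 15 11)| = |(0 18 15 11 6 17 2 13 4 7 1 8 14)| = 13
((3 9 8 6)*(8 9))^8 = (9)(3 6 8) = [0, 1, 2, 6, 4, 5, 8, 7, 3, 9]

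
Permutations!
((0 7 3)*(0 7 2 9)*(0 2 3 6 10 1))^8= (0 7 10)(1 3 6)= [7, 3, 2, 6, 4, 5, 1, 10, 8, 9, 0]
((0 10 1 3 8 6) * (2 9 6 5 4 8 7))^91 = (0 3 9 10 7 6 1 2)(4 8 5) = [3, 2, 0, 9, 8, 4, 1, 6, 5, 10, 7]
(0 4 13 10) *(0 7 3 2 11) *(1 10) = (0 4 13 1 10 7 3 2 11) = [4, 10, 11, 2, 13, 5, 6, 3, 8, 9, 7, 0, 12, 1]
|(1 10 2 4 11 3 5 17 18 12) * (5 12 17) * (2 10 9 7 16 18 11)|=18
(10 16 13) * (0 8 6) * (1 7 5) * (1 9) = [8, 7, 2, 3, 4, 9, 0, 5, 6, 1, 16, 11, 12, 10, 14, 15, 13] = (0 8 6)(1 7 5 9)(10 16 13)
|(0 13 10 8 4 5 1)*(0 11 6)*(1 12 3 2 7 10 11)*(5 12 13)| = |(0 5 13 11 6)(2 7 10 8 4 12 3)| = 35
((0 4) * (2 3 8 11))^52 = (11) = [0, 1, 2, 3, 4, 5, 6, 7, 8, 9, 10, 11]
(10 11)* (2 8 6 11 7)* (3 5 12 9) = (2 8 6 11 10 7)(3 5 12 9) = [0, 1, 8, 5, 4, 12, 11, 2, 6, 3, 7, 10, 9]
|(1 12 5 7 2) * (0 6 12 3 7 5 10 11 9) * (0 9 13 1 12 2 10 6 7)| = |(0 7 10 11 13 1 3)(2 12 6)| = 21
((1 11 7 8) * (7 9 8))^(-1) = [0, 8, 2, 3, 4, 5, 6, 7, 9, 11, 10, 1] = (1 8 9 11)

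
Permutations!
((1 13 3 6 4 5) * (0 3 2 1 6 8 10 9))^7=[8, 13, 1, 10, 5, 6, 4, 7, 9, 3, 0, 11, 12, 2]=(0 8 9 3 10)(1 13 2)(4 5 6)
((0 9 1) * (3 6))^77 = (0 1 9)(3 6) = [1, 9, 2, 6, 4, 5, 3, 7, 8, 0]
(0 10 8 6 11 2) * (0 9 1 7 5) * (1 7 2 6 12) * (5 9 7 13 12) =(0 10 8 5)(1 2 7 9 13 12)(6 11) =[10, 2, 7, 3, 4, 0, 11, 9, 5, 13, 8, 6, 1, 12]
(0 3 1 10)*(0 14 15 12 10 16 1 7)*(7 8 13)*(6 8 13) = [3, 16, 2, 13, 4, 5, 8, 0, 6, 9, 14, 11, 10, 7, 15, 12, 1] = (0 3 13 7)(1 16)(6 8)(10 14 15 12)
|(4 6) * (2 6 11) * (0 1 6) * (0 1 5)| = 10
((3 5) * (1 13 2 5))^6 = (1 13 2 5 3) = [0, 13, 5, 1, 4, 3, 6, 7, 8, 9, 10, 11, 12, 2]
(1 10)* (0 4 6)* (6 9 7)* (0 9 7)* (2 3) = (0 4 7 6 9)(1 10)(2 3) = [4, 10, 3, 2, 7, 5, 9, 6, 8, 0, 1]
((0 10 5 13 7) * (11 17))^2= (17)(0 5 7 10 13)= [5, 1, 2, 3, 4, 7, 6, 10, 8, 9, 13, 11, 12, 0, 14, 15, 16, 17]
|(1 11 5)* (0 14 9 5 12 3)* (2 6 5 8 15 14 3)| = 12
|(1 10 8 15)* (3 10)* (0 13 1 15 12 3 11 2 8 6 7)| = |(15)(0 13 1 11 2 8 12 3 10 6 7)| = 11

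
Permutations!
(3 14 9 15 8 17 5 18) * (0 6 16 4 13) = (0 6 16 4 13)(3 14 9 15 8 17 5 18) = [6, 1, 2, 14, 13, 18, 16, 7, 17, 15, 10, 11, 12, 0, 9, 8, 4, 5, 3]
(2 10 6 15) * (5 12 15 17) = (2 10 6 17 5 12 15) = [0, 1, 10, 3, 4, 12, 17, 7, 8, 9, 6, 11, 15, 13, 14, 2, 16, 5]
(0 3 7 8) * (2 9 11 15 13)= (0 3 7 8)(2 9 11 15 13)= [3, 1, 9, 7, 4, 5, 6, 8, 0, 11, 10, 15, 12, 2, 14, 13]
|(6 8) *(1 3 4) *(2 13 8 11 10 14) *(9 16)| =|(1 3 4)(2 13 8 6 11 10 14)(9 16)| =42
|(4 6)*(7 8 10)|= |(4 6)(7 8 10)|= 6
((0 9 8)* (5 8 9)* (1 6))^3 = (9)(1 6) = [0, 6, 2, 3, 4, 5, 1, 7, 8, 9]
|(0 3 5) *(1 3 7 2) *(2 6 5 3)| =|(0 7 6 5)(1 2)| =4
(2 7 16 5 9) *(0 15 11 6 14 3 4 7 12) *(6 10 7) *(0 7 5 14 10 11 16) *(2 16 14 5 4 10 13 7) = [15, 1, 12, 10, 6, 9, 13, 0, 8, 16, 4, 11, 2, 7, 3, 14, 5] = (0 15 14 3 10 4 6 13 7)(2 12)(5 9 16)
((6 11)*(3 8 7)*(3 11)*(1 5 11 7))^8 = (1 11 3)(5 6 8) = [0, 11, 2, 1, 4, 6, 8, 7, 5, 9, 10, 3]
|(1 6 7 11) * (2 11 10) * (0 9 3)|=6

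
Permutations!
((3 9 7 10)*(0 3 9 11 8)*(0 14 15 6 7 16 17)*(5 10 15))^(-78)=(0 11 14 10 16)(3 8 5 9 17)=[11, 1, 2, 8, 4, 9, 6, 7, 5, 17, 16, 14, 12, 13, 10, 15, 0, 3]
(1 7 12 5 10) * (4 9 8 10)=(1 7 12 5 4 9 8 10)=[0, 7, 2, 3, 9, 4, 6, 12, 10, 8, 1, 11, 5]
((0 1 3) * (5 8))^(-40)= (8)(0 3 1)= [3, 0, 2, 1, 4, 5, 6, 7, 8]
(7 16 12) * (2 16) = (2 16 12 7) = [0, 1, 16, 3, 4, 5, 6, 2, 8, 9, 10, 11, 7, 13, 14, 15, 12]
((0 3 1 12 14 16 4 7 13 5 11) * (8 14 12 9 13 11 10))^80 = (0 1 13 10 14 4 11 3 9 5 8 16 7) = [1, 13, 2, 9, 11, 8, 6, 0, 16, 5, 14, 3, 12, 10, 4, 15, 7]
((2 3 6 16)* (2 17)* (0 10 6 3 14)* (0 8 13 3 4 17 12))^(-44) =[10, 1, 4, 8, 13, 5, 16, 7, 2, 9, 6, 11, 0, 14, 17, 15, 12, 3] =(0 10 6 16 12)(2 4 13 14 17 3 8)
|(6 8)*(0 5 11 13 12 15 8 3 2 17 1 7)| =|(0 5 11 13 12 15 8 6 3 2 17 1 7)| =13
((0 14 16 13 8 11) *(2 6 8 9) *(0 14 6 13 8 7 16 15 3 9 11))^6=[6, 1, 9, 15, 4, 5, 7, 16, 0, 3, 10, 13, 12, 2, 11, 14, 8]=(0 6 7 16 8)(2 9 3 15 14 11 13)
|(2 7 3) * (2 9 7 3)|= |(2 3 9 7)|= 4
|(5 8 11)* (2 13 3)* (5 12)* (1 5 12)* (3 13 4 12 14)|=|(1 5 8 11)(2 4 12 14 3)|=20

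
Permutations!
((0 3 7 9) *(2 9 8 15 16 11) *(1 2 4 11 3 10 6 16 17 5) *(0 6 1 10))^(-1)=(1 10 5 17 15 8 7 3 16 6 9 2)(4 11)=[0, 10, 1, 16, 11, 17, 9, 3, 7, 2, 5, 4, 12, 13, 14, 8, 6, 15]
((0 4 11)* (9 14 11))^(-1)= (0 11 14 9 4)= [11, 1, 2, 3, 0, 5, 6, 7, 8, 4, 10, 14, 12, 13, 9]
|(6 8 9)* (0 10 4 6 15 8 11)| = |(0 10 4 6 11)(8 9 15)| = 15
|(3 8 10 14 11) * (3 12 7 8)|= 6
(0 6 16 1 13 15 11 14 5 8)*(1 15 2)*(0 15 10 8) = (0 6 16 10 8 15 11 14 5)(1 13 2) = [6, 13, 1, 3, 4, 0, 16, 7, 15, 9, 8, 14, 12, 2, 5, 11, 10]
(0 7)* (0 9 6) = (0 7 9 6) = [7, 1, 2, 3, 4, 5, 0, 9, 8, 6]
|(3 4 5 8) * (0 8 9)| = |(0 8 3 4 5 9)| = 6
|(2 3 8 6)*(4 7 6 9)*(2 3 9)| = |(2 9 4 7 6 3 8)| = 7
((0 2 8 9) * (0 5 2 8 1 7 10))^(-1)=(0 10 7 1 2 5 9 8)=[10, 2, 5, 3, 4, 9, 6, 1, 0, 8, 7]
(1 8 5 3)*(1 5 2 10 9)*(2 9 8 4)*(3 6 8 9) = (1 4 2 10 9)(3 5 6 8) = [0, 4, 10, 5, 2, 6, 8, 7, 3, 1, 9]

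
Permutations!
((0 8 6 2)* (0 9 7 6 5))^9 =[0, 1, 9, 3, 4, 5, 2, 6, 8, 7] =(2 9 7 6)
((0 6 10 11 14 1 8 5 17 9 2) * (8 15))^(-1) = (0 2 9 17 5 8 15 1 14 11 10 6) = [2, 14, 9, 3, 4, 8, 0, 7, 15, 17, 6, 10, 12, 13, 11, 1, 16, 5]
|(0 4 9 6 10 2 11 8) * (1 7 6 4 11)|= 30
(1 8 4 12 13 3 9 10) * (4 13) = (1 8 13 3 9 10)(4 12) = [0, 8, 2, 9, 12, 5, 6, 7, 13, 10, 1, 11, 4, 3]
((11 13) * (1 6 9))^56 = (13)(1 9 6) = [0, 9, 2, 3, 4, 5, 1, 7, 8, 6, 10, 11, 12, 13]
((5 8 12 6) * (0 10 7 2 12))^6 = (0 5 12 7)(2 10 8 6) = [5, 1, 10, 3, 4, 12, 2, 0, 6, 9, 8, 11, 7]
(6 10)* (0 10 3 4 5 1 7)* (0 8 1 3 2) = (0 10 6 2)(1 7 8)(3 4 5) = [10, 7, 0, 4, 5, 3, 2, 8, 1, 9, 6]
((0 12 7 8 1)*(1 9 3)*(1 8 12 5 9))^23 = (0 1 8 3 9 5)(7 12) = [1, 8, 2, 9, 4, 0, 6, 12, 3, 5, 10, 11, 7]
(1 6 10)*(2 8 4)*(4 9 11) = (1 6 10)(2 8 9 11 4) = [0, 6, 8, 3, 2, 5, 10, 7, 9, 11, 1, 4]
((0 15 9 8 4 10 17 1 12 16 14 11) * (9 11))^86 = [11, 8, 2, 3, 16, 5, 6, 7, 12, 1, 14, 15, 4, 13, 17, 0, 10, 9] = (0 11 15)(1 8 12 4 16 10 14 17 9)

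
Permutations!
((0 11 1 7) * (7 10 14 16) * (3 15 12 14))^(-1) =[7, 11, 2, 10, 4, 5, 6, 16, 8, 9, 1, 0, 15, 13, 12, 3, 14] =(0 7 16 14 12 15 3 10 1 11)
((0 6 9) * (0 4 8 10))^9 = [4, 1, 2, 3, 0, 5, 8, 7, 6, 10, 9] = (0 4)(6 8)(9 10)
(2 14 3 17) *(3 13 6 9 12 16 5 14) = (2 3 17)(5 14 13 6 9 12 16) = [0, 1, 3, 17, 4, 14, 9, 7, 8, 12, 10, 11, 16, 6, 13, 15, 5, 2]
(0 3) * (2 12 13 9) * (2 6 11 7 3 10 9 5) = (0 10 9 6 11 7 3)(2 12 13 5) = [10, 1, 12, 0, 4, 2, 11, 3, 8, 6, 9, 7, 13, 5]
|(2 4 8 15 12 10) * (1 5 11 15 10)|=20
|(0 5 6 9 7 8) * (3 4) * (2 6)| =|(0 5 2 6 9 7 8)(3 4)| =14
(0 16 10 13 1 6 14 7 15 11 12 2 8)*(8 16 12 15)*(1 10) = (0 12 2 16 1 6 14 7 8)(10 13)(11 15) = [12, 6, 16, 3, 4, 5, 14, 8, 0, 9, 13, 15, 2, 10, 7, 11, 1]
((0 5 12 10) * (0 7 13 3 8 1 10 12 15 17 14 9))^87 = (0 17)(1 13)(3 10)(5 14)(7 8)(9 15) = [17, 13, 2, 10, 4, 14, 6, 8, 7, 15, 3, 11, 12, 1, 5, 9, 16, 0]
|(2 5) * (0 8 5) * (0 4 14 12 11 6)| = 9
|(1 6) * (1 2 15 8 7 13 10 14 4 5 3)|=12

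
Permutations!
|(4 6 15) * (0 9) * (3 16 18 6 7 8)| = |(0 9)(3 16 18 6 15 4 7 8)| = 8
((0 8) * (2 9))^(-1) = [8, 1, 9, 3, 4, 5, 6, 7, 0, 2] = (0 8)(2 9)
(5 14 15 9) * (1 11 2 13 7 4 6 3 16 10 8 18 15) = (1 11 2 13 7 4 6 3 16 10 8 18 15 9 5 14) = [0, 11, 13, 16, 6, 14, 3, 4, 18, 5, 8, 2, 12, 7, 1, 9, 10, 17, 15]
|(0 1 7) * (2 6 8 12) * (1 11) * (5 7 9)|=|(0 11 1 9 5 7)(2 6 8 12)|=12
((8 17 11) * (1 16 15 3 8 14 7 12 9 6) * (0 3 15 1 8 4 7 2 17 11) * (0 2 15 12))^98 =[4, 1, 2, 7, 0, 5, 6, 3, 8, 9, 10, 11, 12, 13, 14, 15, 16, 17] =(17)(0 4)(3 7)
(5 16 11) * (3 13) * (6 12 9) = (3 13)(5 16 11)(6 12 9) = [0, 1, 2, 13, 4, 16, 12, 7, 8, 6, 10, 5, 9, 3, 14, 15, 11]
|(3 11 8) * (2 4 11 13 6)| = 7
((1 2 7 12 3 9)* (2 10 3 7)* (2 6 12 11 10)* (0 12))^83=(0 11 9 6 7 3 2 12 10 1)=[11, 0, 12, 2, 4, 5, 7, 3, 8, 6, 1, 9, 10]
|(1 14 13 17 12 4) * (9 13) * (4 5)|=8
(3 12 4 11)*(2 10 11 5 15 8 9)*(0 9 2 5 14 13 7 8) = [9, 1, 10, 12, 14, 15, 6, 8, 2, 5, 11, 3, 4, 7, 13, 0] = (0 9 5 15)(2 10 11 3 12 4 14 13 7 8)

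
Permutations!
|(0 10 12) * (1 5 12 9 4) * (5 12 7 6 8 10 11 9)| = 30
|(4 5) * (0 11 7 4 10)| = 6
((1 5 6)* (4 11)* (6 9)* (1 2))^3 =(1 6 5 2 9)(4 11) =[0, 6, 9, 3, 11, 2, 5, 7, 8, 1, 10, 4]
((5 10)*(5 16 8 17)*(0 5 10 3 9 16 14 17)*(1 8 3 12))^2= (0 12 8 5 1)(3 16 9)(10 17 14)= [12, 0, 2, 16, 4, 1, 6, 7, 5, 3, 17, 11, 8, 13, 10, 15, 9, 14]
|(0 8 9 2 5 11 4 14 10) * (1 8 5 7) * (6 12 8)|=|(0 5 11 4 14 10)(1 6 12 8 9 2 7)|=42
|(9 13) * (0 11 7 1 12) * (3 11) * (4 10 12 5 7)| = |(0 3 11 4 10 12)(1 5 7)(9 13)| = 6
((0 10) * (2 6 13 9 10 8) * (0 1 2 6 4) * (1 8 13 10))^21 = (0 1)(2 13)(4 9) = [1, 0, 13, 3, 9, 5, 6, 7, 8, 4, 10, 11, 12, 2]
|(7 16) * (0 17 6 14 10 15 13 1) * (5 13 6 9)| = 12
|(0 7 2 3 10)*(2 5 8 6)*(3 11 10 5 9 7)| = |(0 3 5 8 6 2 11 10)(7 9)| = 8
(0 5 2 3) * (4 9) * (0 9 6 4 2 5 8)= (0 8)(2 3 9)(4 6)= [8, 1, 3, 9, 6, 5, 4, 7, 0, 2]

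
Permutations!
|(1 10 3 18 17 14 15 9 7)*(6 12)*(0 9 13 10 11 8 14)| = 26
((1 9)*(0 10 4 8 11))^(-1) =(0 11 8 4 10)(1 9) =[11, 9, 2, 3, 10, 5, 6, 7, 4, 1, 0, 8]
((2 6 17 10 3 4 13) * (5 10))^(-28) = (2 10)(3 6)(4 17)(5 13) = [0, 1, 10, 6, 17, 13, 3, 7, 8, 9, 2, 11, 12, 5, 14, 15, 16, 4]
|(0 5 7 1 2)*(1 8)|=6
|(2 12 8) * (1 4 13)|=|(1 4 13)(2 12 8)|=3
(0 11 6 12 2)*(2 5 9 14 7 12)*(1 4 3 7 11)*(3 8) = (0 1 4 8 3 7 12 5 9 14 11 6 2) = [1, 4, 0, 7, 8, 9, 2, 12, 3, 14, 10, 6, 5, 13, 11]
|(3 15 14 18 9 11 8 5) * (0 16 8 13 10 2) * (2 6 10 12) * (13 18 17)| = 66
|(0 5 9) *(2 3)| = 6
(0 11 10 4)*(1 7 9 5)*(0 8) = [11, 7, 2, 3, 8, 1, 6, 9, 0, 5, 4, 10] = (0 11 10 4 8)(1 7 9 5)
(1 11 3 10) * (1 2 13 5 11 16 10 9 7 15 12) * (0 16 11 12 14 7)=[16, 11, 13, 9, 4, 12, 6, 15, 8, 0, 2, 3, 1, 5, 7, 14, 10]=(0 16 10 2 13 5 12 1 11 3 9)(7 15 14)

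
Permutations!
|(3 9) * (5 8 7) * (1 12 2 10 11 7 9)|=10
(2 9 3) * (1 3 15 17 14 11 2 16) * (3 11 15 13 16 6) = (1 11 2 9 13 16)(3 6)(14 15 17) = [0, 11, 9, 6, 4, 5, 3, 7, 8, 13, 10, 2, 12, 16, 15, 17, 1, 14]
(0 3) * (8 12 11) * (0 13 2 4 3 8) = [8, 1, 4, 13, 3, 5, 6, 7, 12, 9, 10, 0, 11, 2] = (0 8 12 11)(2 4 3 13)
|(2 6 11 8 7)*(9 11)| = 6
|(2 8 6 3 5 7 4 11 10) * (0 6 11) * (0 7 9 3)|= |(0 6)(2 8 11 10)(3 5 9)(4 7)|= 12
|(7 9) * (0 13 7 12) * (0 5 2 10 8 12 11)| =|(0 13 7 9 11)(2 10 8 12 5)| =5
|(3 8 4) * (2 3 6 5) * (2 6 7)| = 10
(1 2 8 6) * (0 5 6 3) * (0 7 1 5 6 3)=(0 6 5 3 7 1 2 8)=[6, 2, 8, 7, 4, 3, 5, 1, 0]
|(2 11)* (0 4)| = |(0 4)(2 11)| = 2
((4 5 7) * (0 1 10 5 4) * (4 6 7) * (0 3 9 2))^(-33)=[3, 9, 7, 4, 1, 0, 10, 5, 8, 6, 2]=(0 3 4 1 9 6 10 2 7 5)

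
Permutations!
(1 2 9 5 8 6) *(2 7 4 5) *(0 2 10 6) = (0 2 9 10 6 1 7 4 5 8) = [2, 7, 9, 3, 5, 8, 1, 4, 0, 10, 6]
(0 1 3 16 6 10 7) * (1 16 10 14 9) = (0 16 6 14 9 1 3 10 7) = [16, 3, 2, 10, 4, 5, 14, 0, 8, 1, 7, 11, 12, 13, 9, 15, 6]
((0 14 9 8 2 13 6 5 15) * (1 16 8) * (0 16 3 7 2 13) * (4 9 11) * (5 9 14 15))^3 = [8, 2, 16, 0, 4, 5, 3, 15, 9, 7, 10, 11, 12, 1, 14, 13, 6] = (0 8 9 7 15 13 1 2 16 6 3)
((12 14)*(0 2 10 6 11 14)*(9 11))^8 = (14) = [0, 1, 2, 3, 4, 5, 6, 7, 8, 9, 10, 11, 12, 13, 14]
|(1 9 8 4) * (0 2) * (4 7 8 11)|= |(0 2)(1 9 11 4)(7 8)|= 4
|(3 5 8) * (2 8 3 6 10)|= |(2 8 6 10)(3 5)|= 4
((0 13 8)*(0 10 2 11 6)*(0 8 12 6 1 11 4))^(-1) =(0 4 2 10 8 6 12 13)(1 11) =[4, 11, 10, 3, 2, 5, 12, 7, 6, 9, 8, 1, 13, 0]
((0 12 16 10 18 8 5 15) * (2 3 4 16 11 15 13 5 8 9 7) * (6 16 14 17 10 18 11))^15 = [0, 1, 2, 3, 4, 13, 6, 7, 8, 9, 10, 11, 12, 5, 14, 15, 16, 17, 18] = (18)(5 13)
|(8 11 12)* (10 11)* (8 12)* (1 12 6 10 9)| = 7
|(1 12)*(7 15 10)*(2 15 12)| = |(1 2 15 10 7 12)| = 6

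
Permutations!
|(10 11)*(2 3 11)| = 4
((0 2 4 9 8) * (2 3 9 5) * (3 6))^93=[9, 1, 2, 0, 4, 5, 8, 7, 3, 6]=(0 9 6 8 3)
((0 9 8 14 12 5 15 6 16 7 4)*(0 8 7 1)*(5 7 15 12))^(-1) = (0 1 16 6 15 9)(4 7 12 5 14 8) = [1, 16, 2, 3, 7, 14, 15, 12, 4, 0, 10, 11, 5, 13, 8, 9, 6]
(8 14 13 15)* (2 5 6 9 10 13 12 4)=(2 5 6 9 10 13 15 8 14 12 4)=[0, 1, 5, 3, 2, 6, 9, 7, 14, 10, 13, 11, 4, 15, 12, 8]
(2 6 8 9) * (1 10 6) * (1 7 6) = (1 10)(2 7 6 8 9) = [0, 10, 7, 3, 4, 5, 8, 6, 9, 2, 1]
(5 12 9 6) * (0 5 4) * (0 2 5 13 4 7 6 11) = [13, 1, 5, 3, 2, 12, 7, 6, 8, 11, 10, 0, 9, 4] = (0 13 4 2 5 12 9 11)(6 7)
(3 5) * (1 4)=(1 4)(3 5)=[0, 4, 2, 5, 1, 3]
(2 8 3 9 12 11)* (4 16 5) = (2 8 3 9 12 11)(4 16 5) = [0, 1, 8, 9, 16, 4, 6, 7, 3, 12, 10, 2, 11, 13, 14, 15, 5]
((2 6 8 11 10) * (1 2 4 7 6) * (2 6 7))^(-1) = (1 2 4 10 11 8 6) = [0, 2, 4, 3, 10, 5, 1, 7, 6, 9, 11, 8]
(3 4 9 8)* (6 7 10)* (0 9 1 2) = [9, 2, 0, 4, 1, 5, 7, 10, 3, 8, 6] = (0 9 8 3 4 1 2)(6 7 10)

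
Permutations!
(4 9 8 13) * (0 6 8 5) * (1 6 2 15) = (0 2 15 1 6 8 13 4 9 5) = [2, 6, 15, 3, 9, 0, 8, 7, 13, 5, 10, 11, 12, 4, 14, 1]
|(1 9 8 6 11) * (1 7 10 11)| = |(1 9 8 6)(7 10 11)| = 12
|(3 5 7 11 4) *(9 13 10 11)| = 8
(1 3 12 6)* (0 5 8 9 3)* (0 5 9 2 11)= [9, 5, 11, 12, 4, 8, 1, 7, 2, 3, 10, 0, 6]= (0 9 3 12 6 1 5 8 2 11)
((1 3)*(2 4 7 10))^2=(2 7)(4 10)=[0, 1, 7, 3, 10, 5, 6, 2, 8, 9, 4]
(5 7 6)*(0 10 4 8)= [10, 1, 2, 3, 8, 7, 5, 6, 0, 9, 4]= (0 10 4 8)(5 7 6)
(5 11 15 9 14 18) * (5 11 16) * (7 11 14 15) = (5 16)(7 11)(9 15)(14 18) = [0, 1, 2, 3, 4, 16, 6, 11, 8, 15, 10, 7, 12, 13, 18, 9, 5, 17, 14]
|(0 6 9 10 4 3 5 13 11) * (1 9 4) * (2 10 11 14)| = |(0 6 4 3 5 13 14 2 10 1 9 11)| = 12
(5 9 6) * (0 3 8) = [3, 1, 2, 8, 4, 9, 5, 7, 0, 6] = (0 3 8)(5 9 6)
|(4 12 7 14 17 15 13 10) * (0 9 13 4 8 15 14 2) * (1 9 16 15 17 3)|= 56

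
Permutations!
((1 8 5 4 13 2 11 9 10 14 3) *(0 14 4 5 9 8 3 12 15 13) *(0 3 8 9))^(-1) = (0 8 1 3 4 10 9 11 2 13 15 12 14) = [8, 3, 13, 4, 10, 5, 6, 7, 1, 11, 9, 2, 14, 15, 0, 12]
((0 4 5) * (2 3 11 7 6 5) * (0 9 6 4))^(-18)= (2 11 4 3 7)= [0, 1, 11, 7, 3, 5, 6, 2, 8, 9, 10, 4]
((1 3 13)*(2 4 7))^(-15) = (13) = [0, 1, 2, 3, 4, 5, 6, 7, 8, 9, 10, 11, 12, 13]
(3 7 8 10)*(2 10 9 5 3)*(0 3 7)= [3, 1, 10, 0, 4, 7, 6, 8, 9, 5, 2]= (0 3)(2 10)(5 7 8 9)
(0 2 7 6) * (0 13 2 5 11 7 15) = (0 5 11 7 6 13 2 15) = [5, 1, 15, 3, 4, 11, 13, 6, 8, 9, 10, 7, 12, 2, 14, 0]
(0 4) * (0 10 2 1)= (0 4 10 2 1)= [4, 0, 1, 3, 10, 5, 6, 7, 8, 9, 2]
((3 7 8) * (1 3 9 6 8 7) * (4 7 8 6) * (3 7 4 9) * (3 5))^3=(9)(1 5 7 3 8)=[0, 5, 2, 8, 4, 7, 6, 3, 1, 9]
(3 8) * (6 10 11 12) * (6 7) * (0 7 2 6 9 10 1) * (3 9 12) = [7, 0, 6, 8, 4, 5, 1, 12, 9, 10, 11, 3, 2] = (0 7 12 2 6 1)(3 8 9 10 11)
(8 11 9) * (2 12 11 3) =(2 12 11 9 8 3) =[0, 1, 12, 2, 4, 5, 6, 7, 3, 8, 10, 9, 11]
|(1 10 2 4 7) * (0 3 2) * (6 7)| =|(0 3 2 4 6 7 1 10)| =8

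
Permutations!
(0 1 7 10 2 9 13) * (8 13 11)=(0 1 7 10 2 9 11 8 13)=[1, 7, 9, 3, 4, 5, 6, 10, 13, 11, 2, 8, 12, 0]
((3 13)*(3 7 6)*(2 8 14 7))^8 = (2 8 14 7 6 3 13) = [0, 1, 8, 13, 4, 5, 3, 6, 14, 9, 10, 11, 12, 2, 7]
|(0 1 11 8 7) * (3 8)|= |(0 1 11 3 8 7)|= 6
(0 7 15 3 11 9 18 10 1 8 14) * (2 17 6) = (0 7 15 3 11 9 18 10 1 8 14)(2 17 6) = [7, 8, 17, 11, 4, 5, 2, 15, 14, 18, 1, 9, 12, 13, 0, 3, 16, 6, 10]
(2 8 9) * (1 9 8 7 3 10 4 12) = (1 9 2 7 3 10 4 12) = [0, 9, 7, 10, 12, 5, 6, 3, 8, 2, 4, 11, 1]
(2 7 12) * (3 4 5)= (2 7 12)(3 4 5)= [0, 1, 7, 4, 5, 3, 6, 12, 8, 9, 10, 11, 2]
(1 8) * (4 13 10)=(1 8)(4 13 10)=[0, 8, 2, 3, 13, 5, 6, 7, 1, 9, 4, 11, 12, 10]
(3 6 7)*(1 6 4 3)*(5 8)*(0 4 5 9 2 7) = [4, 6, 7, 5, 3, 8, 0, 1, 9, 2] = (0 4 3 5 8 9 2 7 1 6)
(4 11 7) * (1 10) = (1 10)(4 11 7) = [0, 10, 2, 3, 11, 5, 6, 4, 8, 9, 1, 7]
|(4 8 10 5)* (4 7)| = 5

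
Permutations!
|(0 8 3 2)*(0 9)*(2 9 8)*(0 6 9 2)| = 6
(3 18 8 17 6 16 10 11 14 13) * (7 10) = (3 18 8 17 6 16 7 10 11 14 13) = [0, 1, 2, 18, 4, 5, 16, 10, 17, 9, 11, 14, 12, 3, 13, 15, 7, 6, 8]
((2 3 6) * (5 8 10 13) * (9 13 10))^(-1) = (2 6 3)(5 13 9 8) = [0, 1, 6, 2, 4, 13, 3, 7, 5, 8, 10, 11, 12, 9]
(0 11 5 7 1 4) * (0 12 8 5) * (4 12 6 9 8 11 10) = (0 10 4 6 9 8 5 7 1 12 11) = [10, 12, 2, 3, 6, 7, 9, 1, 5, 8, 4, 0, 11]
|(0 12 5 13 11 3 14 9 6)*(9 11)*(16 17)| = 6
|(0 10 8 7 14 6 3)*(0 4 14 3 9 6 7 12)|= |(0 10 8 12)(3 4 14 7)(6 9)|= 4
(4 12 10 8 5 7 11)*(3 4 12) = (3 4)(5 7 11 12 10 8) = [0, 1, 2, 4, 3, 7, 6, 11, 5, 9, 8, 12, 10]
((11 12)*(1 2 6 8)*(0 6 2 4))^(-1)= (0 4 1 8 6)(11 12)= [4, 8, 2, 3, 1, 5, 0, 7, 6, 9, 10, 12, 11]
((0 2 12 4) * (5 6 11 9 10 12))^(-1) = [4, 1, 0, 3, 12, 2, 5, 7, 8, 11, 9, 6, 10] = (0 4 12 10 9 11 6 5 2)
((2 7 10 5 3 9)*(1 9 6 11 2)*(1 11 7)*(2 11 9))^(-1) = (11)(1 2)(3 5 10 7 6) = [0, 2, 1, 5, 4, 10, 3, 6, 8, 9, 7, 11]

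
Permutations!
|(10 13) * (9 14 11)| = |(9 14 11)(10 13)| = 6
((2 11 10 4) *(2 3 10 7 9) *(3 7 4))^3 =(2 7 11 9 4)(3 10) =[0, 1, 7, 10, 2, 5, 6, 11, 8, 4, 3, 9]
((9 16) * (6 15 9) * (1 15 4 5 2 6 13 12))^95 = (1 12 13 16 9 15)(2 5 4 6) = [0, 12, 5, 3, 6, 4, 2, 7, 8, 15, 10, 11, 13, 16, 14, 1, 9]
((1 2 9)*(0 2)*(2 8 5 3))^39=(0 2 8 9 5 1 3)=[2, 3, 8, 0, 4, 1, 6, 7, 9, 5]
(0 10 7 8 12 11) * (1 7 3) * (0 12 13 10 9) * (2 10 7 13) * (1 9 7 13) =(13)(0 7 8 2 10 3 9)(11 12) =[7, 1, 10, 9, 4, 5, 6, 8, 2, 0, 3, 12, 11, 13]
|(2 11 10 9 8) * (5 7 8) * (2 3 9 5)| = |(2 11 10 5 7 8 3 9)| = 8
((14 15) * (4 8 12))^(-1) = (4 12 8)(14 15) = [0, 1, 2, 3, 12, 5, 6, 7, 4, 9, 10, 11, 8, 13, 15, 14]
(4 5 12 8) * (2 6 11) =(2 6 11)(4 5 12 8) =[0, 1, 6, 3, 5, 12, 11, 7, 4, 9, 10, 2, 8]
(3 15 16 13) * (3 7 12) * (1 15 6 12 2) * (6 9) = (1 15 16 13 7 2)(3 9 6 12) = [0, 15, 1, 9, 4, 5, 12, 2, 8, 6, 10, 11, 3, 7, 14, 16, 13]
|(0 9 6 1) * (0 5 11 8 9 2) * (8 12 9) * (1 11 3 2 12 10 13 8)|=|(0 12 9 6 11 10 13 8 1 5 3 2)|=12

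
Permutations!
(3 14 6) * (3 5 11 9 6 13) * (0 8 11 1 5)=(0 8 11 9 6)(1 5)(3 14 13)=[8, 5, 2, 14, 4, 1, 0, 7, 11, 6, 10, 9, 12, 3, 13]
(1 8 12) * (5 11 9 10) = (1 8 12)(5 11 9 10) = [0, 8, 2, 3, 4, 11, 6, 7, 12, 10, 5, 9, 1]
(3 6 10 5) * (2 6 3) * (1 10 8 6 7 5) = (1 10)(2 7 5)(6 8) = [0, 10, 7, 3, 4, 2, 8, 5, 6, 9, 1]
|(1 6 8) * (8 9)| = 4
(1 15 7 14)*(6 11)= (1 15 7 14)(6 11)= [0, 15, 2, 3, 4, 5, 11, 14, 8, 9, 10, 6, 12, 13, 1, 7]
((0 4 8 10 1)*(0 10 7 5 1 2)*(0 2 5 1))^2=(0 8 1 5 4 7 10)=[8, 5, 2, 3, 7, 4, 6, 10, 1, 9, 0]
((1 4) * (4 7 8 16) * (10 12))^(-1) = [0, 4, 2, 3, 16, 5, 6, 1, 7, 9, 12, 11, 10, 13, 14, 15, 8] = (1 4 16 8 7)(10 12)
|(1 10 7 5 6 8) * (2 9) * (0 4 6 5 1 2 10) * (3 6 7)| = |(0 4 7 1)(2 9 10 3 6 8)| = 12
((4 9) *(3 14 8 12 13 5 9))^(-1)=(3 4 9 5 13 12 8 14)=[0, 1, 2, 4, 9, 13, 6, 7, 14, 5, 10, 11, 8, 12, 3]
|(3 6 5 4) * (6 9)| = |(3 9 6 5 4)| = 5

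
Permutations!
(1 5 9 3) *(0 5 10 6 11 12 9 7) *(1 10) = (0 5 7)(3 10 6 11 12 9) = [5, 1, 2, 10, 4, 7, 11, 0, 8, 3, 6, 12, 9]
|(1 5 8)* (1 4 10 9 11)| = 7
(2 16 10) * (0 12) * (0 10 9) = [12, 1, 16, 3, 4, 5, 6, 7, 8, 0, 2, 11, 10, 13, 14, 15, 9] = (0 12 10 2 16 9)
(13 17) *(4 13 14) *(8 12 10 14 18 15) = (4 13 17 18 15 8 12 10 14) = [0, 1, 2, 3, 13, 5, 6, 7, 12, 9, 14, 11, 10, 17, 4, 8, 16, 18, 15]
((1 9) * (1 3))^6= (9)= [0, 1, 2, 3, 4, 5, 6, 7, 8, 9]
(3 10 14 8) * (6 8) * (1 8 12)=(1 8 3 10 14 6 12)=[0, 8, 2, 10, 4, 5, 12, 7, 3, 9, 14, 11, 1, 13, 6]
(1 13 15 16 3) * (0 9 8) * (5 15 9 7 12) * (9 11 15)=[7, 13, 2, 1, 4, 9, 6, 12, 0, 8, 10, 15, 5, 11, 14, 16, 3]=(0 7 12 5 9 8)(1 13 11 15 16 3)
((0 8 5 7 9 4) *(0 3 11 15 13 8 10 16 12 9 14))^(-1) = [14, 1, 2, 4, 9, 8, 6, 5, 13, 12, 0, 3, 16, 15, 7, 11, 10] = (0 14 7 5 8 13 15 11 3 4 9 12 16 10)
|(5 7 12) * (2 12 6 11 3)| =|(2 12 5 7 6 11 3)| =7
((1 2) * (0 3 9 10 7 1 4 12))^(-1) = [12, 7, 1, 0, 2, 5, 6, 10, 8, 3, 9, 11, 4] = (0 12 4 2 1 7 10 9 3)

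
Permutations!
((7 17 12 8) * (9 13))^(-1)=(7 8 12 17)(9 13)=[0, 1, 2, 3, 4, 5, 6, 8, 12, 13, 10, 11, 17, 9, 14, 15, 16, 7]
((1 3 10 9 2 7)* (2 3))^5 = (1 7 2)(3 9 10) = [0, 7, 1, 9, 4, 5, 6, 2, 8, 10, 3]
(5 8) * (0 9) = (0 9)(5 8) = [9, 1, 2, 3, 4, 8, 6, 7, 5, 0]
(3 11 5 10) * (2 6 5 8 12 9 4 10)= (2 6 5)(3 11 8 12 9 4 10)= [0, 1, 6, 11, 10, 2, 5, 7, 12, 4, 3, 8, 9]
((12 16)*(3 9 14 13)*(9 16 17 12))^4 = (17)(3 13 14 9 16) = [0, 1, 2, 13, 4, 5, 6, 7, 8, 16, 10, 11, 12, 14, 9, 15, 3, 17]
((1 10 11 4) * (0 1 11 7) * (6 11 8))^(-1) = (0 7 10 1)(4 11 6 8) = [7, 0, 2, 3, 11, 5, 8, 10, 4, 9, 1, 6]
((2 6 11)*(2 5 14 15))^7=[0, 1, 6, 3, 4, 14, 11, 7, 8, 9, 10, 5, 12, 13, 15, 2]=(2 6 11 5 14 15)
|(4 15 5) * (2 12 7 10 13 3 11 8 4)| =|(2 12 7 10 13 3 11 8 4 15 5)| =11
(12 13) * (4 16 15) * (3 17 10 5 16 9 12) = (3 17 10 5 16 15 4 9 12 13) = [0, 1, 2, 17, 9, 16, 6, 7, 8, 12, 5, 11, 13, 3, 14, 4, 15, 10]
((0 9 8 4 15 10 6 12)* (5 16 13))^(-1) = [12, 1, 2, 3, 8, 13, 10, 7, 9, 0, 15, 11, 6, 16, 14, 4, 5] = (0 12 6 10 15 4 8 9)(5 13 16)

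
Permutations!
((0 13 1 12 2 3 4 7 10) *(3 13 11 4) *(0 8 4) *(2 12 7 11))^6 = (0 8 1)(2 4 7)(10 13 11) = [8, 0, 4, 3, 7, 5, 6, 2, 1, 9, 13, 10, 12, 11]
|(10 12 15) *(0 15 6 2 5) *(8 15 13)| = |(0 13 8 15 10 12 6 2 5)| = 9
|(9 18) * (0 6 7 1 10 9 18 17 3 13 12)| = 10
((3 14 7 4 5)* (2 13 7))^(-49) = [0, 1, 2, 3, 4, 5, 6, 7, 8, 9, 10, 11, 12, 13, 14] = (14)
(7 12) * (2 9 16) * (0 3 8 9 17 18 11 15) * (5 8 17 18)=(0 3 17 5 8 9 16 2 18 11 15)(7 12)=[3, 1, 18, 17, 4, 8, 6, 12, 9, 16, 10, 15, 7, 13, 14, 0, 2, 5, 11]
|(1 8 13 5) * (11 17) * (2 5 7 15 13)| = |(1 8 2 5)(7 15 13)(11 17)| = 12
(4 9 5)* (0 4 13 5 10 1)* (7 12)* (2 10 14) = [4, 0, 10, 3, 9, 13, 6, 12, 8, 14, 1, 11, 7, 5, 2] = (0 4 9 14 2 10 1)(5 13)(7 12)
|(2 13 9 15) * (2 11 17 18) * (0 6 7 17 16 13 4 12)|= |(0 6 7 17 18 2 4 12)(9 15 11 16 13)|= 40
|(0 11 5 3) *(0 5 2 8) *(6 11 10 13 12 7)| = 18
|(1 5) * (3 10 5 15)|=5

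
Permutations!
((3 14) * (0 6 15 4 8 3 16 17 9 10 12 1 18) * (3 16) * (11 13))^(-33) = (0 4 17 12)(1 6 8 9)(3 14)(10 18 15 16)(11 13) = [4, 6, 2, 14, 17, 5, 8, 7, 9, 1, 18, 13, 0, 11, 3, 16, 10, 12, 15]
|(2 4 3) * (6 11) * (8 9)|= 6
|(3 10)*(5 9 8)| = |(3 10)(5 9 8)| = 6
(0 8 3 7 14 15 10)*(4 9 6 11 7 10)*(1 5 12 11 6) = [8, 5, 2, 10, 9, 12, 6, 14, 3, 1, 0, 7, 11, 13, 15, 4] = (0 8 3 10)(1 5 12 11 7 14 15 4 9)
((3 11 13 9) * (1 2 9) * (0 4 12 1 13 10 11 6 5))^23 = (13)(0 9 4 3 12 6 1 5 2)(10 11) = [9, 5, 0, 12, 3, 2, 1, 7, 8, 4, 11, 10, 6, 13]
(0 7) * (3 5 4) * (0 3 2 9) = (0 7 3 5 4 2 9) = [7, 1, 9, 5, 2, 4, 6, 3, 8, 0]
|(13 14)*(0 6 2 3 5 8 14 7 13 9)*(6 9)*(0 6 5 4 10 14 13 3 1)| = 40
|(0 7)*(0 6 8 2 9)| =|(0 7 6 8 2 9)| =6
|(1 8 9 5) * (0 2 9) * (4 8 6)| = |(0 2 9 5 1 6 4 8)| = 8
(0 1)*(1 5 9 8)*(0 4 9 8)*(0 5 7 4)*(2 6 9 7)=(0 2 6 9 5 8 1)(4 7)=[2, 0, 6, 3, 7, 8, 9, 4, 1, 5]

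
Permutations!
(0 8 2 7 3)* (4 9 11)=(0 8 2 7 3)(4 9 11)=[8, 1, 7, 0, 9, 5, 6, 3, 2, 11, 10, 4]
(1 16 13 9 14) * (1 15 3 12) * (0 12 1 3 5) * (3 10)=(0 12 10 3 1 16 13 9 14 15 5)=[12, 16, 2, 1, 4, 0, 6, 7, 8, 14, 3, 11, 10, 9, 15, 5, 13]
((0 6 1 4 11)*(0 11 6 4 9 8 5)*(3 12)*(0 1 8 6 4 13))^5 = (0 13)(3 12) = [13, 1, 2, 12, 4, 5, 6, 7, 8, 9, 10, 11, 3, 0]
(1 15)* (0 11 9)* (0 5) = (0 11 9 5)(1 15) = [11, 15, 2, 3, 4, 0, 6, 7, 8, 5, 10, 9, 12, 13, 14, 1]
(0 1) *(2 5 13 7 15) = (0 1)(2 5 13 7 15) = [1, 0, 5, 3, 4, 13, 6, 15, 8, 9, 10, 11, 12, 7, 14, 2]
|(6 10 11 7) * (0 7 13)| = 6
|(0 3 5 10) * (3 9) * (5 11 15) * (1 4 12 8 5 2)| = 12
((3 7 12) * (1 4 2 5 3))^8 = (1 4 2 5 3 7 12) = [0, 4, 5, 7, 2, 3, 6, 12, 8, 9, 10, 11, 1]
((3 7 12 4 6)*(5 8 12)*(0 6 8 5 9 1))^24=(12)=[0, 1, 2, 3, 4, 5, 6, 7, 8, 9, 10, 11, 12]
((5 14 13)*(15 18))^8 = (18)(5 13 14) = [0, 1, 2, 3, 4, 13, 6, 7, 8, 9, 10, 11, 12, 14, 5, 15, 16, 17, 18]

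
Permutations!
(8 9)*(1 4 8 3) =(1 4 8 9 3) =[0, 4, 2, 1, 8, 5, 6, 7, 9, 3]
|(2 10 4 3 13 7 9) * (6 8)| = |(2 10 4 3 13 7 9)(6 8)| = 14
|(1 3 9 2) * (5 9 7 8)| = |(1 3 7 8 5 9 2)| = 7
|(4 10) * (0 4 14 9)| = |(0 4 10 14 9)| = 5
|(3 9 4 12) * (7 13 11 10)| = 4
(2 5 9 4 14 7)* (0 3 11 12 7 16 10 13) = (0 3 11 12 7 2 5 9 4 14 16 10 13) = [3, 1, 5, 11, 14, 9, 6, 2, 8, 4, 13, 12, 7, 0, 16, 15, 10]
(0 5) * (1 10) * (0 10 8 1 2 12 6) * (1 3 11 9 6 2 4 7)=(0 5 10 4 7 1 8 3 11 9 6)(2 12)=[5, 8, 12, 11, 7, 10, 0, 1, 3, 6, 4, 9, 2]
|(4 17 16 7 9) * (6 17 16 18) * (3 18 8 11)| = 12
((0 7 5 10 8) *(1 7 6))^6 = (0 8 10 5 7 1 6) = [8, 6, 2, 3, 4, 7, 0, 1, 10, 9, 5]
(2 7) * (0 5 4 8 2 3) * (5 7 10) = (0 7 3)(2 10 5 4 8) = [7, 1, 10, 0, 8, 4, 6, 3, 2, 9, 5]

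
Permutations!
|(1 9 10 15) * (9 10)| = |(1 10 15)| = 3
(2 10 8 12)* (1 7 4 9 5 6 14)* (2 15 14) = (1 7 4 9 5 6 2 10 8 12 15 14) = [0, 7, 10, 3, 9, 6, 2, 4, 12, 5, 8, 11, 15, 13, 1, 14]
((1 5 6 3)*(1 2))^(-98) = [0, 6, 5, 1, 4, 3, 2] = (1 6 2 5 3)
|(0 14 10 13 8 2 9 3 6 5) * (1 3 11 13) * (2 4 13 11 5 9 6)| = |(0 14 10 1 3 2 6 9 5)(4 13 8)| = 9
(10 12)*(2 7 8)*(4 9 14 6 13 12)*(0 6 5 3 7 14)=(0 6 13 12 10 4 9)(2 14 5 3 7 8)=[6, 1, 14, 7, 9, 3, 13, 8, 2, 0, 4, 11, 10, 12, 5]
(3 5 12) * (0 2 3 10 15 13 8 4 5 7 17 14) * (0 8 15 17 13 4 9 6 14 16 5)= (0 2 3 7 13 15 4)(5 12 10 17 16)(6 14 8 9)= [2, 1, 3, 7, 0, 12, 14, 13, 9, 6, 17, 11, 10, 15, 8, 4, 5, 16]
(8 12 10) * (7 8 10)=[0, 1, 2, 3, 4, 5, 6, 8, 12, 9, 10, 11, 7]=(7 8 12)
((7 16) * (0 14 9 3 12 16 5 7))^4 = (0 12 9)(3 14 16) = [12, 1, 2, 14, 4, 5, 6, 7, 8, 0, 10, 11, 9, 13, 16, 15, 3]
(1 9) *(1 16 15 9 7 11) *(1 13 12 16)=[0, 7, 2, 3, 4, 5, 6, 11, 8, 1, 10, 13, 16, 12, 14, 9, 15]=(1 7 11 13 12 16 15 9)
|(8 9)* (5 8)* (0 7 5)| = |(0 7 5 8 9)| = 5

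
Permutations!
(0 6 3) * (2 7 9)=[6, 1, 7, 0, 4, 5, 3, 9, 8, 2]=(0 6 3)(2 7 9)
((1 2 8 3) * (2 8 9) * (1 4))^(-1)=(1 4 3 8)(2 9)=[0, 4, 9, 8, 3, 5, 6, 7, 1, 2]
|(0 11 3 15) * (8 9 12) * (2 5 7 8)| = |(0 11 3 15)(2 5 7 8 9 12)| = 12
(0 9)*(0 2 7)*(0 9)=[0, 1, 7, 3, 4, 5, 6, 9, 8, 2]=(2 7 9)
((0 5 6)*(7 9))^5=[6, 1, 2, 3, 4, 0, 5, 9, 8, 7]=(0 6 5)(7 9)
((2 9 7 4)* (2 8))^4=[0, 1, 8, 3, 7, 5, 6, 9, 4, 2]=(2 8 4 7 9)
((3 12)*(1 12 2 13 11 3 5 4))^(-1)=(1 4 5 12)(2 3 11 13)=[0, 4, 3, 11, 5, 12, 6, 7, 8, 9, 10, 13, 1, 2]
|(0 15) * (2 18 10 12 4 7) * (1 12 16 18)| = |(0 15)(1 12 4 7 2)(10 16 18)| = 30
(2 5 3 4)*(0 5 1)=(0 5 3 4 2 1)=[5, 0, 1, 4, 2, 3]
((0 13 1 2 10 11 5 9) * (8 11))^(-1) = (0 9 5 11 8 10 2 1 13) = [9, 13, 1, 3, 4, 11, 6, 7, 10, 5, 2, 8, 12, 0]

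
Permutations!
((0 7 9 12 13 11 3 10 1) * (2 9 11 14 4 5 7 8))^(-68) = (0 2 12 14 5 11 10)(1 8 9 13 4 7 3) = [2, 8, 12, 1, 7, 11, 6, 3, 9, 13, 0, 10, 14, 4, 5]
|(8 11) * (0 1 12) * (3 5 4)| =6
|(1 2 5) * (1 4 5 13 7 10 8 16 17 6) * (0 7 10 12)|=|(0 7 12)(1 2 13 10 8 16 17 6)(4 5)|=24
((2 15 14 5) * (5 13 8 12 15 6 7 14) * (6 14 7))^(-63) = [0, 1, 2, 3, 4, 5, 6, 7, 8, 9, 10, 11, 12, 13, 14, 15] = (15)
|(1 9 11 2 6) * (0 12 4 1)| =8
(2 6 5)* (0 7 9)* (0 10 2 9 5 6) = (0 7 5 9 10 2) = [7, 1, 0, 3, 4, 9, 6, 5, 8, 10, 2]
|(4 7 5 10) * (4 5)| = 2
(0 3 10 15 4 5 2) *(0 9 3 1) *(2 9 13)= (0 1)(2 13)(3 10 15 4 5 9)= [1, 0, 13, 10, 5, 9, 6, 7, 8, 3, 15, 11, 12, 2, 14, 4]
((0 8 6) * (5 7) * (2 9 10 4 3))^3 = (2 4 9 3 10)(5 7) = [0, 1, 4, 10, 9, 7, 6, 5, 8, 3, 2]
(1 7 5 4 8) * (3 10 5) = (1 7 3 10 5 4 8) = [0, 7, 2, 10, 8, 4, 6, 3, 1, 9, 5]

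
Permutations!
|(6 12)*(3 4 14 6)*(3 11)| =6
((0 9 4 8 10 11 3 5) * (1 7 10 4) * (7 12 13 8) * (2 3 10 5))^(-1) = [5, 9, 3, 2, 8, 7, 6, 4, 13, 0, 11, 10, 1, 12] = (0 5 7 4 8 13 12 1 9)(2 3)(10 11)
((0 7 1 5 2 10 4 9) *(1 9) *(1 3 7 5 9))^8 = (0 9 1 7 3 4 10 2 5) = [9, 7, 5, 4, 10, 0, 6, 3, 8, 1, 2]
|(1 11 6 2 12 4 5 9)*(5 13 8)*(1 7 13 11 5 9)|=20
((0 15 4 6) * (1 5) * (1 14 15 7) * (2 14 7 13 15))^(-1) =(0 6 4 15 13)(1 7 5)(2 14) =[6, 7, 14, 3, 15, 1, 4, 5, 8, 9, 10, 11, 12, 0, 2, 13]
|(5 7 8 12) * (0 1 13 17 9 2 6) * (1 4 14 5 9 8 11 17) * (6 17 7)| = 10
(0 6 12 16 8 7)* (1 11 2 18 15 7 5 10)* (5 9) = (0 6 12 16 8 9 5 10 1 11 2 18 15 7) = [6, 11, 18, 3, 4, 10, 12, 0, 9, 5, 1, 2, 16, 13, 14, 7, 8, 17, 15]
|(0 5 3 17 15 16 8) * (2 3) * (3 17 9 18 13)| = |(0 5 2 17 15 16 8)(3 9 18 13)| = 28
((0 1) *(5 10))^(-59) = (0 1)(5 10) = [1, 0, 2, 3, 4, 10, 6, 7, 8, 9, 5]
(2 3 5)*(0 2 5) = (5)(0 2 3) = [2, 1, 3, 0, 4, 5]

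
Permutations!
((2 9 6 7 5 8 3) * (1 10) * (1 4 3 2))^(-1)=(1 3 4 10)(2 8 5 7 6 9)=[0, 3, 8, 4, 10, 7, 9, 6, 5, 2, 1]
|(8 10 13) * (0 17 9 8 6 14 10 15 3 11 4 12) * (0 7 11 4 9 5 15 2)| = 12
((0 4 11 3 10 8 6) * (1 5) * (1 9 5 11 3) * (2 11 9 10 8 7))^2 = (0 3 6 4 8)(1 5 7 11 9 10 2) = [3, 5, 1, 6, 8, 7, 4, 11, 0, 10, 2, 9]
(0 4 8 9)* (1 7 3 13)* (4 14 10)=[14, 7, 2, 13, 8, 5, 6, 3, 9, 0, 4, 11, 12, 1, 10]=(0 14 10 4 8 9)(1 7 3 13)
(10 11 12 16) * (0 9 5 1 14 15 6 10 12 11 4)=(0 9 5 1 14 15 6 10 4)(12 16)=[9, 14, 2, 3, 0, 1, 10, 7, 8, 5, 4, 11, 16, 13, 15, 6, 12]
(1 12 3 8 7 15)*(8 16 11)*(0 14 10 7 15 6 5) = (0 14 10 7 6 5)(1 12 3 16 11 8 15) = [14, 12, 2, 16, 4, 0, 5, 6, 15, 9, 7, 8, 3, 13, 10, 1, 11]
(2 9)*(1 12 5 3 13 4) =(1 12 5 3 13 4)(2 9) =[0, 12, 9, 13, 1, 3, 6, 7, 8, 2, 10, 11, 5, 4]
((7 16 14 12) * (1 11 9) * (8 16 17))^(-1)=(1 9 11)(7 12 14 16 8 17)=[0, 9, 2, 3, 4, 5, 6, 12, 17, 11, 10, 1, 14, 13, 16, 15, 8, 7]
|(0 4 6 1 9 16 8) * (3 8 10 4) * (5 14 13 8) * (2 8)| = 42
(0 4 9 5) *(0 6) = [4, 1, 2, 3, 9, 6, 0, 7, 8, 5] = (0 4 9 5 6)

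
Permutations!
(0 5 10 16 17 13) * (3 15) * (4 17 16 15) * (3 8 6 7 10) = (0 5 3 4 17 13)(6 7 10 15 8) = [5, 1, 2, 4, 17, 3, 7, 10, 6, 9, 15, 11, 12, 0, 14, 8, 16, 13]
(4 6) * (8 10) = (4 6)(8 10) = [0, 1, 2, 3, 6, 5, 4, 7, 10, 9, 8]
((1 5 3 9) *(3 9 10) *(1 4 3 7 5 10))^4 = [0, 9, 2, 5, 7, 1, 6, 3, 8, 10, 4] = (1 9 10 4 7 3 5)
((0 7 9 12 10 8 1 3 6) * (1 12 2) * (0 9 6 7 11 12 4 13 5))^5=[4, 2, 9, 1, 12, 8, 7, 3, 11, 6, 0, 13, 5, 10]=(0 4 12 5 8 11 13 10)(1 2 9 6 7 3)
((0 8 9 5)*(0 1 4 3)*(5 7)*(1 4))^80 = [7, 1, 2, 9, 8, 0, 6, 3, 5, 4] = (0 7 3 9 4 8 5)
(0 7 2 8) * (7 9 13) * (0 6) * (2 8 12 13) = [9, 1, 12, 3, 4, 5, 0, 8, 6, 2, 10, 11, 13, 7] = (0 9 2 12 13 7 8 6)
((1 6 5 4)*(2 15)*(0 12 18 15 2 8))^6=[12, 5, 2, 3, 6, 1, 4, 7, 0, 9, 10, 11, 18, 13, 14, 8, 16, 17, 15]=(0 12 18 15 8)(1 5)(4 6)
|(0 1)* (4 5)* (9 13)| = |(0 1)(4 5)(9 13)| = 2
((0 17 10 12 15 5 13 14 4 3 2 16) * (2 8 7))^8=(0 4 10 8 15 2 13)(3 12 7 5 16 14 17)=[4, 1, 13, 12, 10, 16, 6, 5, 15, 9, 8, 11, 7, 0, 17, 2, 14, 3]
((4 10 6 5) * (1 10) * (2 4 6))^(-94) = (1 2)(4 10) = [0, 2, 1, 3, 10, 5, 6, 7, 8, 9, 4]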